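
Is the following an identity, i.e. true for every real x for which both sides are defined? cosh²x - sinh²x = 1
Yes, this is an identity.

Claim: cosh²x - sinh²x = 1.
Reasoning: With cosh(x) = (e^x + e^-x)/2 and sinh(x) = (e^x - e^-x)/2: cosh²x = (e^(2x) + 2 + e^(-2x))/4 and sinh²x = (e^(2x) - 2 + e^(-2x))/4. Subtracting leaves 4/4 = 1.
So the two sides agree for every real x for which both sides are defined.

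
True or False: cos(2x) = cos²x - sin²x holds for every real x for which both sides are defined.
True.

Claim: cos(2x) = cos²x - sin²x.
Reasoning: Put y = x in the addition formula cos(x+y) = cos(x)cos(y) - sin(x)sin(y): cos(2x) = cos²x - sin²x.
So the two sides agree for every real x for which both sides are defined.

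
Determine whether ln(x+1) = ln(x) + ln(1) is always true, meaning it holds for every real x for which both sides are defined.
No, this is NOT an identity.

Claim: ln(x+1) = ln(x) + ln(1).
Test a specific point where both sides are defined: x = 1/2.
LHS = ln(x+1) ≈ 0.4055
RHS = ln(x) + ln(1) ≈ -0.6931
Since 0.4055 ≠ -0.6931, the equation fails at this point, so it cannot hold for every real x for which both sides are defined.
ln(1) = 0, so the right side is just ln(x), which differs from ln(x+1).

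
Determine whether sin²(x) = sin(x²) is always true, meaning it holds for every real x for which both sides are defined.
No, this is NOT an identity.

Claim: sin²(x) = sin(x²).
Test a specific point where both sides are defined: x = π.
LHS = sin²(x) ≈ 0.0000
RHS = sin(x²) ≈ -0.4303
Since 0.0000 ≠ -0.4303, the equation fails at this point, so it cannot hold for every real x for which both sides are defined.
sin²(x) means (sin x)², squaring the output; sin(x²) squares the input. These are different functions.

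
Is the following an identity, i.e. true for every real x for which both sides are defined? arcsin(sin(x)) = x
Claim: arcsin(sin(x)) = x.
Test a specific point where both sides are defined: x = 2π/3.
LHS = arcsin(sin(x)) ≈ 1.0472
RHS = x ≈ 2.0944
Since 1.0472 ≠ 2.0944, the equation fails at this point, so it cannot hold for every real x for which both sides are defined.
arcsin only returns values in [-π/2, π/2], so arcsin(sin(x)) = x holds only for x in that interval, not for all real x.

Conclusion: No, this is NOT an identity.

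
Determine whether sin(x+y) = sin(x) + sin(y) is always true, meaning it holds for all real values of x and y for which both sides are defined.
No, this is NOT an identity.

Claim: sin(x+y) = sin(x) + sin(y).
Test a specific point where both sides are defined: x = π/2, y = π/2.
LHS = sin(x+y) ≈ 0.0000
RHS = sin(x) + sin(y) ≈ 2.0000
Since 0.0000 ≠ 2.0000, the equation fails at this point, so it cannot hold for all real values of x and y for which both sides are defined.
The correct expansion is sin(x+y) = sin(x)cos(y) + cos(x)sin(y); sine is not additive.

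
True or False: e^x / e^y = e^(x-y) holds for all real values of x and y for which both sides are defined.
Claim: e^x / e^y = e^(x-y).
Reasoning: 1/e^y = e^(-y), so e^x / e^y = e^x · e^(-y) = e^(x + (-y)) = e^(x-y) by the product rule for exponents.
So the two sides agree for all real values of x and y for which both sides are defined.

Conclusion: True.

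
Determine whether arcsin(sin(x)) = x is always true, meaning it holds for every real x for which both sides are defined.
No, this is NOT an identity.

Claim: arcsin(sin(x)) = x.
Test a specific point where both sides are defined: x = 2π/3.
LHS = arcsin(sin(x)) ≈ 1.0472
RHS = x ≈ 2.0944
Since 1.0472 ≠ 2.0944, the equation fails at this point, so it cannot hold for every real x for which both sides are defined.
arcsin only returns values in [-π/2, π/2], so arcsin(sin(x)) = x holds only for x in that interval, not for all real x.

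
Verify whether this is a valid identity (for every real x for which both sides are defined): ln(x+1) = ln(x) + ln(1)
Claim: ln(x+1) = ln(x) + ln(1).
Test a specific point where both sides are defined: x = 1/2.
LHS = ln(x+1) ≈ 0.4055
RHS = ln(x) + ln(1) ≈ -0.6931
Since 0.4055 ≠ -0.6931, the equation fails at this point, so it cannot hold for every real x for which both sides are defined.
ln(1) = 0, so the right side is just ln(x), which differs from ln(x+1).

Conclusion: No, this is NOT an identity.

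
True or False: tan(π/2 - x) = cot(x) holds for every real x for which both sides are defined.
True.

Claim: tan(π/2 - x) = cot(x).
Reasoning: tan(π/2 - x) = sin(π/2 - x)/cos(π/2 - x) = cos(x)/sin(x) = cot(x), using the cofunction identities sin(π/2 - x) = cos(x) and cos(π/2 - x) = sin(x).
So the two sides agree for every real x for which both sides are defined.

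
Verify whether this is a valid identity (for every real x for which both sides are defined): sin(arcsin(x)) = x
Yes, this is an identity.

Claim: sin(arcsin(x)) = x.
Reasoning: For -1 ≤ x ≤ 1 (where arcsin is defined), arcsin(x) is by definition an angle whose sine equals x. Taking the sine of that angle returns x. (Note the other order, arcsin(sin x) = x, is NOT an identity.)
So the two sides agree for every real x for which both sides are defined.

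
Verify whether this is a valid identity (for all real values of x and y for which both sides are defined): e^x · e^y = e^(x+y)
Claim: e^x · e^y = e^(x+y).
Reasoning: This is the law of exponents for a common base: multiplying powers adds exponents. E.g. from the series, (Σ x^j/j!)(Σ y^k/k!) = Σ_m (Σ_{j+k=m} x^j y^k/(j!k!)) = Σ_m (x+y)^m/m! by the binomial theorem.
So the two sides agree for all real values of x and y for which both sides are defined.

Conclusion: Yes, this is an identity.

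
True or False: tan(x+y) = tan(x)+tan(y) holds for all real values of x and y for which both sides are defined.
Claim: tan(x+y) = tan(x)+tan(y).
Test a specific point where both sides are defined: x = 2π/3, y = π/6.
LHS = tan(x+y) ≈ -0.5774
RHS = tan(x)+tan(y) ≈ -1.1547
Since -0.5774 ≠ -1.1547, the equation fails at this point, so it cannot hold for all real values of x and y for which both sides are defined.
The correct formula is tan(x+y) = (tan(x) + tan(y))/(1 - tan(x)tan(y)).

Conclusion: False.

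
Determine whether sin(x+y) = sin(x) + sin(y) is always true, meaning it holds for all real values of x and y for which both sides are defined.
No, this is NOT an identity.

Claim: sin(x+y) = sin(x) + sin(y).
Test a specific point where both sides are defined: x = 2π/3, y = π/3.
LHS = sin(x+y) ≈ 0.0000
RHS = sin(x) + sin(y) ≈ 1.7321
Since 0.0000 ≠ 1.7321, the equation fails at this point, so it cannot hold for all real values of x and y for which both sides are defined.
The correct expansion is sin(x+y) = sin(x)cos(y) + cos(x)sin(y); sine is not additive.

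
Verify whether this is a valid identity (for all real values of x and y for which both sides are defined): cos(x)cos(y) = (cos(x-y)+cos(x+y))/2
Yes, this is an identity.

Claim: cos(x)cos(y) = (cos(x-y)+cos(x+y))/2.
Reasoning: cos(x-y) = cos(x)cos(y) + sin(x)sin(y) and cos(x+y) = cos(x)cos(y) - sin(x)sin(y). Adding, cos(x-y) + cos(x+y) = 2cos(x)cos(y); divide by 2.
So the two sides agree for all real values of x and y for which both sides are defined.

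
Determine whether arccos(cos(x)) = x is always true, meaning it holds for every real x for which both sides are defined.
Claim: arccos(cos(x)) = x.
Test a specific point where both sides are defined: x = -π/4.
LHS = arccos(cos(x)) ≈ 0.7854
RHS = x ≈ -0.7854
Since 0.7854 ≠ -0.7854, the equation fails at this point, so it cannot hold for every real x for which both sides are defined.
arccos only returns values in [0, π], so arccos(cos(x)) = x holds only for x in that interval, not for all real x.

Conclusion: No, this is NOT an identity.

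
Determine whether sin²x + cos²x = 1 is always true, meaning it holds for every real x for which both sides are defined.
Yes, this is an identity.

Claim: sin²x + cos²x = 1.
Reasoning: The point (cos x, sin x) lies on the unit circle X² + Y² = 1, so cos²x + sin²x = 1 for every real x.
So the two sides agree for every real x for which both sides are defined.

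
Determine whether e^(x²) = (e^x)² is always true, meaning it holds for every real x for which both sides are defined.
No, this is NOT an identity.

Claim: e^(x²) = (e^x)².
Test a specific point where both sides are defined: x = -3.
LHS = e^(x²) ≈ 8103.0839
RHS = (e^x)² ≈ 0.0025
Since 8103.0839 ≠ 0.0025, the equation fails at this point, so it cannot hold for every real x for which both sides are defined.
(e^x)² = e^(2x), and 2x ≠ x² in general.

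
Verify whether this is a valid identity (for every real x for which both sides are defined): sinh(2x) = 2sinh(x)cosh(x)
Claim: sinh(2x) = 2sinh(x)cosh(x).
Reasoning: 2sinh(x)cosh(x) = 2 · (e^x - e^-x)/2 · (e^x + e^-x)/2 = (e^(2x) - e^(-2x))/2 = sinh(2x).
So the two sides agree for every real x for which both sides are defined.

Conclusion: Yes, this is an identity.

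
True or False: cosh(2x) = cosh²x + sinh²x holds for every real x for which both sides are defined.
True.

Claim: cosh(2x) = cosh²x + sinh²x.
Reasoning: cosh²x = (e^(2x) + 2 + e^(-2x))/4 and sinh²x = (e^(2x) - 2 + e^(-2x))/4. Adding gives (2e^(2x) + 2e^(-2x))/4 = (e^(2x) + e^(-2x))/2 = cosh(2x).
So the two sides agree for every real x for which both sides are defined.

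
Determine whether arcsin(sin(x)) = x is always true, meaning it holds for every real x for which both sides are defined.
Claim: arcsin(sin(x)) = x.
Test a specific point where both sides are defined: x = π.
LHS = arcsin(sin(x)) ≈ 0.0000
RHS = x ≈ 3.1416
Since 0.0000 ≠ 3.1416, the equation fails at this point, so it cannot hold for every real x for which both sides are defined.
arcsin only returns values in [-π/2, π/2], so arcsin(sin(x)) = x holds only for x in that interval, not for all real x.

Conclusion: No, this is NOT an identity.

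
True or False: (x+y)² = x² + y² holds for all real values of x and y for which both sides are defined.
Claim: (x+y)² = x² + y².
Test a specific point where both sides are defined: x = 2, y = 2.
LHS = (x+y)² ≈ 16.0000
RHS = x² + y² ≈ 8.0000
Since 16.0000 ≠ 8.0000, the equation fails at this point, so it cannot hold for all real values of x and y for which both sides are defined.
The correct expansion is (x+y)² = x² + 2xy + y²; the cross term 2xy is missing.

Conclusion: False.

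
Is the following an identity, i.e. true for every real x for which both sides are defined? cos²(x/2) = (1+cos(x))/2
Yes, this is an identity.

Claim: cos²(x/2) = (1+cos(x))/2.
Reasoning: Use cos(2θ) = 2cos²θ - 1 with θ = x/2: cos(x) = 2cos²(x/2) - 1. Solving for cos²(x/2) gives (1 + cos(x))/2.
So the two sides agree for every real x for which both sides are defined.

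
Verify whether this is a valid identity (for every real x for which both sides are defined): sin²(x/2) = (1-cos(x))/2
Yes, this is an identity.

Claim: sin²(x/2) = (1-cos(x))/2.
Reasoning: Use cos(2θ) = 1 - 2sin²θ with θ = x/2: cos(x) = 1 - 2sin²(x/2). Solving for sin²(x/2) gives (1 - cos(x))/2.
So the two sides agree for every real x for which both sides are defined.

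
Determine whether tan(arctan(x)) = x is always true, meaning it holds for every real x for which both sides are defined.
Yes, this is an identity.

Claim: tan(arctan(x)) = x.
Reasoning: For every real x, arctan(x) is by definition the angle in (-π/2, π/2) whose tangent equals x. Taking the tangent of that angle returns x.
So the two sides agree for every real x for which both sides are defined.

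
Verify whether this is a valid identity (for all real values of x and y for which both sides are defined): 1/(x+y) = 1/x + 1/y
No, this is NOT an identity.

Claim: 1/(x+y) = 1/x + 1/y.
Test a specific point where both sides are defined: x = 5, y = 3.
LHS = 1/(x+y) ≈ 0.1250
RHS = 1/x + 1/y ≈ 0.5333
Since 0.1250 ≠ 0.5333, the equation fails at this point, so it cannot hold for all real values of x and y for which both sides are defined.
1/x + 1/y = (x+y)/(xy), which is not 1/(x+y).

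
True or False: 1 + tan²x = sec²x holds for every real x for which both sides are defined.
Claim: 1 + tan²x = sec²x.
Reasoning: Start from sin²x + cos²x = 1 and divide every term by cos²x (allowed wherever tan x and sec x are defined): tan²x + 1 = 1/cos²x = sec²x.
So the two sides agree for every real x for which both sides are defined.

Conclusion: True.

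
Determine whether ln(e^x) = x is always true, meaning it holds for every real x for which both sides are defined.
Claim: ln(e^x) = x.
Reasoning: ln is the inverse of the exponential: ln(e^x) asks for the exponent p with e^p = e^x, and since e^p is one-to-one that exponent is p = x.
So the two sides agree for every real x for which both sides are defined.

Conclusion: Yes, this is an identity.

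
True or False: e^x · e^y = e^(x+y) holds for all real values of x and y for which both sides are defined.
True.

Claim: e^x · e^y = e^(x+y).
Reasoning: This is the law of exponents for a common base: multiplying powers adds exponents. E.g. from the series, (Σ x^j/j!)(Σ y^k/k!) = Σ_m (Σ_{j+k=m} x^j y^k/(j!k!)) = Σ_m (x+y)^m/m! by the binomial theorem.
So the two sides agree for all real values of x and y for which both sides are defined.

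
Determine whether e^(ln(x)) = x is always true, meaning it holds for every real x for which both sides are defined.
Claim: e^(ln(x)) = x.
Reasoning: For x > 0, ln(x) is by definition the exponent p such that e^p = x. Raising e to that exponent therefore returns x: e^(ln x) = x.
So the two sides agree for every real x for which both sides are defined.

Conclusion: Yes, this is an identity.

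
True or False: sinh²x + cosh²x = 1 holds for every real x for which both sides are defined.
False.

Claim: sinh²x + cosh²x = 1.
Test a specific point where both sides are defined: x = 3.
LHS = sinh²x + cosh²x ≈ 201.7156
RHS = 1 ≈ 1.0000
Since 201.7156 ≠ 1.0000, the equation fails at this point, so it cannot hold for every real x for which both sides are defined.
The correct hyperbolic identity is cosh²x - sinh²x = 1 (a difference); the sum sinh²x + cosh²x equals cosh(2x).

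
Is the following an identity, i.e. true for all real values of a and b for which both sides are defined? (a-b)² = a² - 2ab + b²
Yes, this is an identity.

Claim: (a-b)² = a² - 2ab + b².
Reasoning: Expand: (a-b)² = (a-b)(a-b) = a·a - a·b - b·a + b·b = a² - 2ab + b².
So the two sides agree for all real values of a and b for which both sides are defined.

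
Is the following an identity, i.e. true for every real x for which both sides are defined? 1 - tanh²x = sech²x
Yes, this is an identity.

Claim: 1 - tanh²x = sech²x.
Reasoning: Divide cosh²x - sinh²x = 1 through by cosh²x (never zero): 1 - tanh²x = 1/cosh²x = sech²x.
So the two sides agree for every real x for which both sides are defined.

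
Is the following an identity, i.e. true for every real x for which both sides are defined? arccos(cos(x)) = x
Claim: arccos(cos(x)) = x.
Test a specific point where both sides are defined: x = -π/6.
LHS = arccos(cos(x)) ≈ 0.5236
RHS = x ≈ -0.5236
Since 0.5236 ≠ -0.5236, the equation fails at this point, so it cannot hold for every real x for which both sides are defined.
arccos only returns values in [0, π], so arccos(cos(x)) = x holds only for x in that interval, not for all real x.

Conclusion: No, this is NOT an identity.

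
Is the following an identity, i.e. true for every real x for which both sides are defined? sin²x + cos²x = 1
Yes, this is an identity.

Claim: sin²x + cos²x = 1.
Reasoning: The point (cos x, sin x) lies on the unit circle X² + Y² = 1, so cos²x + sin²x = 1 for every real x.
So the two sides agree for every real x for which both sides are defined.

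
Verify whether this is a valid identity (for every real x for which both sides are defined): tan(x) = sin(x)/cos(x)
Yes, this is an identity.

Claim: tan(x) = sin(x)/cos(x).
Reasoning: For an angle x whose terminal point on the unit circle is (cos x, sin x), tan(x) is defined as the ratio (second coordinate)/(first coordinate) = sin(x)/cos(x), wherever cos(x) ≠ 0.
So the two sides agree for every real x for which both sides are defined.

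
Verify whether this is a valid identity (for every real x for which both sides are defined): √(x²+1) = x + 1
Claim: √(x²+1) = x + 1.
Test a specific point where both sides are defined: x = 1.
LHS = √(x²+1) ≈ 1.4142
RHS = x + 1 ≈ 2.0000
Since 1.4142 ≠ 2.0000, the equation fails at this point, so it cannot hold for every real x for which both sides are defined.
(x+1)² = x² + 2x + 1 ≠ x² + 1 unless x = 0.

Conclusion: No, this is NOT an identity.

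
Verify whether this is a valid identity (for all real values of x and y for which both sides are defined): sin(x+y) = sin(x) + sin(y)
No, this is NOT an identity.

Claim: sin(x+y) = sin(x) + sin(y).
Test a specific point where both sides are defined: x = 2π/3, y = -π/4.
LHS = sin(x+y) ≈ 0.9659
RHS = sin(x) + sin(y) ≈ 0.1589
Since 0.9659 ≠ 0.1589, the equation fails at this point, so it cannot hold for all real values of x and y for which both sides are defined.
The correct expansion is sin(x+y) = sin(x)cos(y) + cos(x)sin(y); sine is not additive.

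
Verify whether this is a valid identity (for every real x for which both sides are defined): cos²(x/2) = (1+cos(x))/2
Yes, this is an identity.

Claim: cos²(x/2) = (1+cos(x))/2.
Reasoning: Use cos(2θ) = 2cos²θ - 1 with θ = x/2: cos(x) = 2cos²(x/2) - 1. Solving for cos²(x/2) gives (1 + cos(x))/2.
So the two sides agree for every real x for which both sides are defined.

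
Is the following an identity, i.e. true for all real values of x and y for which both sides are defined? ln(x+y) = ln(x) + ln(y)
No, this is NOT an identity.

Claim: ln(x+y) = ln(x) + ln(y).
Test a specific point where both sides are defined: x = 5, y = 2.
LHS = ln(x+y) ≈ 1.9459
RHS = ln(x) + ln(y) ≈ 2.3026
Since 1.9459 ≠ 2.3026, the equation fails at this point, so it cannot hold for all real values of x and y for which both sides are defined.
ln(x) + ln(y) = ln(xy), not ln(x+y).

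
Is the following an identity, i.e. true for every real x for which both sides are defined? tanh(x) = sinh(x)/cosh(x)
Claim: tanh(x) = sinh(x)/cosh(x).
Reasoning: tanh(x) is defined as sinh(x)/cosh(x) = (e^x - e^-x)/(e^x + e^-x); cosh(x) ≥ 1 is never zero, so this holds for every real x.
So the two sides agree for every real x for which both sides are defined.

Conclusion: Yes, this is an identity.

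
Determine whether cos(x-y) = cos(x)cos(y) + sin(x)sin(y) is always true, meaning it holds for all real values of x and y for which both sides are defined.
Claim: cos(x-y) = cos(x)cos(y) + sin(x)sin(y).
Reasoning: Replace y by -y in cos(x+y) = cos(x)cos(y) - sin(x)sin(y) and use cos(-y) = cos(y), sin(-y) = -sin(y): cos(x-y) = cos(x)cos(y) + sin(x)sin(y).
So the two sides agree for all real values of x and y for which both sides are defined.

Conclusion: Yes, this is an identity.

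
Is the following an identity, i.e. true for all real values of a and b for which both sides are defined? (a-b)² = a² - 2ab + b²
Yes, this is an identity.

Claim: (a-b)² = a² - 2ab + b².
Reasoning: Expand: (a-b)² = (a-b)(a-b) = a·a - a·b - b·a + b·b = a² - 2ab + b².
So the two sides agree for all real values of a and b for which both sides are defined.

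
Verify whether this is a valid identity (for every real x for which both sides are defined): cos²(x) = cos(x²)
No, this is NOT an identity.

Claim: cos²(x) = cos(x²).
Test a specific point where both sides are defined: x = 2π/3.
LHS = cos²(x) ≈ 0.2500
RHS = cos(x²) ≈ -0.3202
Since 0.2500 ≠ -0.3202, the equation fails at this point, so it cannot hold for every real x for which both sides are defined.
cos²(x) means (cos x)², squaring the output; cos(x²) squares the input. These are different functions.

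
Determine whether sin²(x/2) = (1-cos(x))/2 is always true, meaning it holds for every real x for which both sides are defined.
Yes, this is an identity.

Claim: sin²(x/2) = (1-cos(x))/2.
Reasoning: Use cos(2θ) = 1 - 2sin²θ with θ = x/2: cos(x) = 1 - 2sin²(x/2). Solving for sin²(x/2) gives (1 - cos(x))/2.
So the two sides agree for every real x for which both sides are defined.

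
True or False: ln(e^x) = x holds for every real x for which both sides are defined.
Claim: ln(e^x) = x.
Reasoning: ln is the inverse of the exponential: ln(e^x) asks for the exponent p with e^p = e^x, and since e^p is one-to-one that exponent is p = x.
So the two sides agree for every real x for which both sides are defined.

Conclusion: True.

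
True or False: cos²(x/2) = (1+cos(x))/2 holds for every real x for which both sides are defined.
Claim: cos²(x/2) = (1+cos(x))/2.
Reasoning: Use cos(2θ) = 2cos²θ - 1 with θ = x/2: cos(x) = 2cos²(x/2) - 1. Solving for cos²(x/2) gives (1 + cos(x))/2.
So the two sides agree for every real x for which both sides are defined.

Conclusion: True.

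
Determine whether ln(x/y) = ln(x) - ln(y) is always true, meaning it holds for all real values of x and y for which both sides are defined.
Claim: ln(x/y) = ln(x) - ln(y).
Reasoning: Both sides are simultaneously defined only when x, y > 0. Write x = e^p, y = e^q. Then x/y = e^(p-q), so ln(x/y) = p - q = ln(x) - ln(y).
So the two sides agree for all real values of x and y for which both sides are defined.

Conclusion: Yes, this is an identity.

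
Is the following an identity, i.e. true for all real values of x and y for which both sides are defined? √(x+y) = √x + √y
No, this is NOT an identity.

Claim: √(x+y) = √x + √y.
Test a specific point where both sides are defined: x = 5, y = 4.
LHS = √(x+y) ≈ 3.0000
RHS = √x + √y ≈ 4.2361
Since 3.0000 ≠ 4.2361, the equation fails at this point, so it cannot hold for all real values of x and y for which both sides are defined.
Squaring the right side gives x + 2√(xy) + y, not x + y.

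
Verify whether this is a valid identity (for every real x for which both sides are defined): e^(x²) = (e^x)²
Claim: e^(x²) = (e^x)².
Test a specific point where both sides are defined: x = 1/2.
LHS = e^(x²) ≈ 1.2840
RHS = (e^x)² ≈ 2.7183
Since 1.2840 ≠ 2.7183, the equation fails at this point, so it cannot hold for every real x for which both sides are defined.
(e^x)² = e^(2x), and 2x ≠ x² in general.

Conclusion: No, this is NOT an identity.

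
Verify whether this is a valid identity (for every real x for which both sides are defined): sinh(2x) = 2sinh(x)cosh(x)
Claim: sinh(2x) = 2sinh(x)cosh(x).
Reasoning: 2sinh(x)cosh(x) = 2 · (e^x - e^-x)/2 · (e^x + e^-x)/2 = (e^(2x) - e^(-2x))/2 = sinh(2x).
So the two sides agree for every real x for which both sides are defined.

Conclusion: Yes, this is an identity.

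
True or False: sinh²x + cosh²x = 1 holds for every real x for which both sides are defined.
Claim: sinh²x + cosh²x = 1.
Test a specific point where both sides are defined: x = -3.
LHS = sinh²x + cosh²x ≈ 201.7156
RHS = 1 ≈ 1.0000
Since 201.7156 ≠ 1.0000, the equation fails at this point, so it cannot hold for every real x for which both sides are defined.
The correct hyperbolic identity is cosh²x - sinh²x = 1 (a difference); the sum sinh²x + cosh²x equals cosh(2x).

Conclusion: False.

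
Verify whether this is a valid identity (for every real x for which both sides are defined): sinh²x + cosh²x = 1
No, this is NOT an identity.

Claim: sinh²x + cosh²x = 1.
Test a specific point where both sides are defined: x = 1/2.
LHS = sinh²x + cosh²x ≈ 1.5431
RHS = 1 ≈ 1.0000
Since 1.5431 ≠ 1.0000, the equation fails at this point, so it cannot hold for every real x for which both sides are defined.
The correct hyperbolic identity is cosh²x - sinh²x = 1 (a difference); the sum sinh²x + cosh²x equals cosh(2x).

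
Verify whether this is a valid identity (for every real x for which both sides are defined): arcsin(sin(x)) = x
Claim: arcsin(sin(x)) = x.
Test a specific point where both sides are defined: x = 2π/3.
LHS = arcsin(sin(x)) ≈ 1.0472
RHS = x ≈ 2.0944
Since 1.0472 ≠ 2.0944, the equation fails at this point, so it cannot hold for every real x for which both sides are defined.
arcsin only returns values in [-π/2, π/2], so arcsin(sin(x)) = x holds only for x in that interval, not for all real x.

Conclusion: No, this is NOT an identity.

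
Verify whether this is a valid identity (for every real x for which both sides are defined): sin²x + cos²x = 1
Yes, this is an identity.

Claim: sin²x + cos²x = 1.
Reasoning: The point (cos x, sin x) lies on the unit circle X² + Y² = 1, so cos²x + sin²x = 1 for every real x.
So the two sides agree for every real x for which both sides are defined.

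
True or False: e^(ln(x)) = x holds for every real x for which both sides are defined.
Claim: e^(ln(x)) = x.
Reasoning: For x > 0, ln(x) is by definition the exponent p such that e^p = x. Raising e to that exponent therefore returns x: e^(ln x) = x.
So the two sides agree for every real x for which both sides are defined.

Conclusion: True.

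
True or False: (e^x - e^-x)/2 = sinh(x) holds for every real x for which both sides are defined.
True.

Claim: (e^x - e^-x)/2 = sinh(x).
Reasoning: This is exactly the definition of the hyperbolic sine: sinh(x) := (e^x - e^-x)/2.
So the two sides agree for every real x for which both sides are defined.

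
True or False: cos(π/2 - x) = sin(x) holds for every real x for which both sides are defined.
Claim: cos(π/2 - x) = sin(x).
Reasoning: Use cos(u - v) = cos(u)cos(v) + sin(u)sin(v) with u = π/2, v = x: cos(π/2)cos(x) + sin(π/2)sin(x) = 0·cos(x) + 1·sin(x) = sin(x).
So the two sides agree for every real x for which both sides are defined.

Conclusion: True.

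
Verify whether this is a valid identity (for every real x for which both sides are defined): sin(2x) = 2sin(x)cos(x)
Yes, this is an identity.

Claim: sin(2x) = 2sin(x)cos(x).
Reasoning: Put y = x in the addition formula sin(x+y) = sin(x)cos(y) + cos(x)sin(y): sin(2x) = sin(x)cos(x) + cos(x)sin(x) = 2sin(x)cos(x).
So the two sides agree for every real x for which both sides are defined.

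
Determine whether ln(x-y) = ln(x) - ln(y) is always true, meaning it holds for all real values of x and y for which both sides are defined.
No, this is NOT an identity.

Claim: ln(x-y) = ln(x) - ln(y).
Test a specific point where both sides are defined: x = 4, y = 3.
LHS = ln(x-y) ≈ 0.0000
RHS = ln(x) - ln(y) ≈ 0.2877
Since 0.0000 ≠ 0.2877, the equation fails at this point, so it cannot hold for all real values of x and y for which both sides are defined.
ln(x) - ln(y) = ln(x/y), not ln(x-y).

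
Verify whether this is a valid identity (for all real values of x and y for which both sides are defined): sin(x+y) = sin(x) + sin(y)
Claim: sin(x+y) = sin(x) + sin(y).
Test a specific point where both sides are defined: x = π/4, y = π/2.
LHS = sin(x+y) ≈ 0.7071
RHS = sin(x) + sin(y) ≈ 1.7071
Since 0.7071 ≠ 1.7071, the equation fails at this point, so it cannot hold for all real values of x and y for which both sides are defined.
The correct expansion is sin(x+y) = sin(x)cos(y) + cos(x)sin(y); sine is not additive.

Conclusion: No, this is NOT an identity.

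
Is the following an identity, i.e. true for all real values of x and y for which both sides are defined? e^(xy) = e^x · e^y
No, this is NOT an identity.

Claim: e^(xy) = e^x · e^y.
Test a specific point where both sides are defined: x = 4, y = -3.
LHS = e^(xy) ≈ 0.0000
RHS = e^x · e^y ≈ 2.7183
Since 0.0000 ≠ 2.7183, the equation fails at this point, so it cannot hold for all real values of x and y for which both sides are defined.
e^x · e^y = e^(x+y), not e^(xy).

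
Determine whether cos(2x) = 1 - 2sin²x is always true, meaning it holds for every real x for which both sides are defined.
Claim: cos(2x) = 1 - 2sin²x.
Reasoning: cos(2x) = cos²x - sin²x. Replace cos²x by 1 - sin²x: (1 - sin²x) - sin²x = 1 - 2sin²x.
So the two sides agree for every real x for which both sides are defined.

Conclusion: Yes, this is an identity.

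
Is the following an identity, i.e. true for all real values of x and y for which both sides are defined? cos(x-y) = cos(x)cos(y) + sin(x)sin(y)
Yes, this is an identity.

Claim: cos(x-y) = cos(x)cos(y) + sin(x)sin(y).
Reasoning: Replace y by -y in cos(x+y) = cos(x)cos(y) - sin(x)sin(y) and use cos(-y) = cos(y), sin(-y) = -sin(y): cos(x-y) = cos(x)cos(y) + sin(x)sin(y).
So the two sides agree for all real values of x and y for which both sides are defined.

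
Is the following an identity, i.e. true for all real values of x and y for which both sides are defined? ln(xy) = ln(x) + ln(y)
Yes, this is an identity.

Claim: ln(xy) = ln(x) + ln(y).
Reasoning: Both sides are simultaneously defined only when x, y > 0. Write x = e^p, y = e^q (p = ln x, q = ln y). Then xy = e^p · e^q = e^(p+q), so ln(xy) = p + q = ln(x) + ln(y).
So the two sides agree for all real values of x and y for which both sides are defined.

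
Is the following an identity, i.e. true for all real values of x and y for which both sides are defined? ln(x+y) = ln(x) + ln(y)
No, this is NOT an identity.

Claim: ln(x+y) = ln(x) + ln(y).
Test a specific point where both sides are defined: x = 3/2, y = 3/2.
LHS = ln(x+y) ≈ 1.0986
RHS = ln(x) + ln(y) ≈ 0.8109
Since 1.0986 ≠ 0.8109, the equation fails at this point, so it cannot hold for all real values of x and y for which both sides are defined.
ln(x) + ln(y) = ln(xy), not ln(x+y).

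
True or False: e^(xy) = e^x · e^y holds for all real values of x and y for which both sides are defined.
Claim: e^(xy) = e^x · e^y.
Test a specific point where both sides are defined: x = -2, y = 5.
LHS = e^(xy) ≈ 0.0000
RHS = e^x · e^y ≈ 20.0855
Since 0.0000 ≠ 20.0855, the equation fails at this point, so it cannot hold for all real values of x and y for which both sides are defined.
e^x · e^y = e^(x+y), not e^(xy).

Conclusion: False.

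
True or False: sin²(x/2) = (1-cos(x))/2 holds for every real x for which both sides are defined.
Claim: sin²(x/2) = (1-cos(x))/2.
Reasoning: Use cos(2θ) = 1 - 2sin²θ with θ = x/2: cos(x) = 1 - 2sin²(x/2). Solving for sin²(x/2) gives (1 - cos(x))/2.
So the two sides agree for every real x for which both sides are defined.

Conclusion: True.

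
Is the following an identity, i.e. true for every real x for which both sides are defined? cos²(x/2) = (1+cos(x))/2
Claim: cos²(x/2) = (1+cos(x))/2.
Reasoning: Use cos(2θ) = 2cos²θ - 1 with θ = x/2: cos(x) = 2cos²(x/2) - 1. Solving for cos²(x/2) gives (1 + cos(x))/2.
So the two sides agree for every real x for which both sides are defined.

Conclusion: Yes, this is an identity.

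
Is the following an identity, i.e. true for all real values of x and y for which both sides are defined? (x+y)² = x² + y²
No, this is NOT an identity.

Claim: (x+y)² = x² + y².
Test a specific point where both sides are defined: x = 4, y = 5.
LHS = (x+y)² ≈ 81.0000
RHS = x² + y² ≈ 41.0000
Since 81.0000 ≠ 41.0000, the equation fails at this point, so it cannot hold for all real values of x and y for which both sides are defined.
The correct expansion is (x+y)² = x² + 2xy + y²; the cross term 2xy is missing.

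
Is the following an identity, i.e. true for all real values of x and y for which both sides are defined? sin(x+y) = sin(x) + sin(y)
No, this is NOT an identity.

Claim: sin(x+y) = sin(x) + sin(y).
Test a specific point where both sides are defined: x = π/6, y = π/2.
LHS = sin(x+y) ≈ 0.8660
RHS = sin(x) + sin(y) ≈ 1.5000
Since 0.8660 ≠ 1.5000, the equation fails at this point, so it cannot hold for all real values of x and y for which both sides are defined.
The correct expansion is sin(x+y) = sin(x)cos(y) + cos(x)sin(y); sine is not additive.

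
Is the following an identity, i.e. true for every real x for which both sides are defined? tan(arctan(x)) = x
Claim: tan(arctan(x)) = x.
Reasoning: For every real x, arctan(x) is by definition the angle in (-π/2, π/2) whose tangent equals x. Taking the tangent of that angle returns x.
So the two sides agree for every real x for which both sides are defined.

Conclusion: Yes, this is an identity.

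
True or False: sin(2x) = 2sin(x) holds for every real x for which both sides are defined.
False.

Claim: sin(2x) = 2sin(x).
Test a specific point where both sides are defined: x = -π/3.
LHS = sin(2x) ≈ -0.8660
RHS = 2sin(x) ≈ -1.7321
Since -0.8660 ≠ -1.7321, the equation fails at this point, so it cannot hold for every real x for which both sides are defined.
The correct double-angle formula is sin(2x) = 2sin(x)cos(x).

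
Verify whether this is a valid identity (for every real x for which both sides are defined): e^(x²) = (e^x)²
Claim: e^(x²) = (e^x)².
Test a specific point where both sides are defined: x = -2.
LHS = e^(x²) ≈ 54.5982
RHS = (e^x)² ≈ 0.0183
Since 54.5982 ≠ 0.0183, the equation fails at this point, so it cannot hold for every real x for which both sides are defined.
(e^x)² = e^(2x), and 2x ≠ x² in general.

Conclusion: No, this is NOT an identity.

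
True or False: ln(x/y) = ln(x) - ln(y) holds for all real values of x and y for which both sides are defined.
True.

Claim: ln(x/y) = ln(x) - ln(y).
Reasoning: Both sides are simultaneously defined only when x, y > 0. Write x = e^p, y = e^q. Then x/y = e^(p-q), so ln(x/y) = p - q = ln(x) - ln(y).
So the two sides agree for all real values of x and y for which both sides are defined.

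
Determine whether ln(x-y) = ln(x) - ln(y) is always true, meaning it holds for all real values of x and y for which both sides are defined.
No, this is NOT an identity.

Claim: ln(x-y) = ln(x) - ln(y).
Test a specific point where both sides are defined: x = 4, y = 3.
LHS = ln(x-y) ≈ 0.0000
RHS = ln(x) - ln(y) ≈ 0.2877
Since 0.0000 ≠ 0.2877, the equation fails at this point, so it cannot hold for all real values of x and y for which both sides are defined.
ln(x) - ln(y) = ln(x/y), not ln(x-y).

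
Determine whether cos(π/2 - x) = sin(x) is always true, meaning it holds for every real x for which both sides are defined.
Claim: cos(π/2 - x) = sin(x).
Reasoning: Use cos(u - v) = cos(u)cos(v) + sin(u)sin(v) with u = π/2, v = x: cos(π/2)cos(x) + sin(π/2)sin(x) = 0·cos(x) + 1·sin(x) = sin(x).
So the two sides agree for every real x for which both sides are defined.

Conclusion: Yes, this is an identity.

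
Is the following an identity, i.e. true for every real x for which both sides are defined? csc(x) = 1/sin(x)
Claim: csc(x) = 1/sin(x).
Reasoning: csc(x) is by definition the reciprocal of sin(x), wherever sin(x) ≠ 0.
So the two sides agree for every real x for which both sides are defined.

Conclusion: Yes, this is an identity.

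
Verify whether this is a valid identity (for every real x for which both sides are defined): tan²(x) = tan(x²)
Claim: tan²(x) = tan(x²).
Test a specific point where both sides are defined: x = -π/4.
LHS = tan²(x) ≈ 1.0000
RHS = tan(x²) ≈ 0.7092
Since 1.0000 ≠ 0.7092, the equation fails at this point, so it cannot hold for every real x for which both sides are defined.
tan²(x) means (tan x)², squaring the output; tan(x²) squares the input. These are different functions.

Conclusion: No, this is NOT an identity.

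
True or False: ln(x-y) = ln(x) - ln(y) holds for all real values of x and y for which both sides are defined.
Claim: ln(x-y) = ln(x) - ln(y).
Test a specific point where both sides are defined: x = 5, y = 4.
LHS = ln(x-y) ≈ 0.0000
RHS = ln(x) - ln(y) ≈ 0.2231
Since 0.0000 ≠ 0.2231, the equation fails at this point, so it cannot hold for all real values of x and y for which both sides are defined.
ln(x) - ln(y) = ln(x/y), not ln(x-y).

Conclusion: False.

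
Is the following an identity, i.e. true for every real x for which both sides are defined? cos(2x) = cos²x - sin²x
Claim: cos(2x) = cos²x - sin²x.
Reasoning: Put y = x in the addition formula cos(x+y) = cos(x)cos(y) - sin(x)sin(y): cos(2x) = cos²x - sin²x.
So the two sides agree for every real x for which both sides are defined.

Conclusion: Yes, this is an identity.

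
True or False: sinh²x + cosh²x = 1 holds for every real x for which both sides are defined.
False.

Claim: sinh²x + cosh²x = 1.
Test a specific point where both sides are defined: x = 3.
LHS = sinh²x + cosh²x ≈ 201.7156
RHS = 1 ≈ 1.0000
Since 201.7156 ≠ 1.0000, the equation fails at this point, so it cannot hold for every real x for which both sides are defined.
The correct hyperbolic identity is cosh²x - sinh²x = 1 (a difference); the sum sinh²x + cosh²x equals cosh(2x).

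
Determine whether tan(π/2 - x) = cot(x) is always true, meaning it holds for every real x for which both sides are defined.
Yes, this is an identity.

Claim: tan(π/2 - x) = cot(x).
Reasoning: tan(π/2 - x) = sin(π/2 - x)/cos(π/2 - x) = cos(x)/sin(x) = cot(x), using the cofunction identities sin(π/2 - x) = cos(x) and cos(π/2 - x) = sin(x).
So the two sides agree for every real x for which both sides are defined.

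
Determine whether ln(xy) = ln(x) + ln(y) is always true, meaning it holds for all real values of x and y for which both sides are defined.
Yes, this is an identity.

Claim: ln(xy) = ln(x) + ln(y).
Reasoning: Both sides are simultaneously defined only when x, y > 0. Write x = e^p, y = e^q (p = ln x, q = ln y). Then xy = e^p · e^q = e^(p+q), so ln(xy) = p + q = ln(x) + ln(y).
So the two sides agree for all real values of x and y for which both sides are defined.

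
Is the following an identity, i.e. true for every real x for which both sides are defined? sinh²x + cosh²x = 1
No, this is NOT an identity.

Claim: sinh²x + cosh²x = 1.
Test a specific point where both sides are defined: x = 1.
LHS = sinh²x + cosh²x ≈ 3.7622
RHS = 1 ≈ 1.0000
Since 3.7622 ≠ 1.0000, the equation fails at this point, so it cannot hold for every real x for which both sides are defined.
The correct hyperbolic identity is cosh²x - sinh²x = 1 (a difference); the sum sinh²x + cosh²x equals cosh(2x).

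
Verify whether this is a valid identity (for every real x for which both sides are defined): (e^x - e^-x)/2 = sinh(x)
Claim: (e^x - e^-x)/2 = sinh(x).
Reasoning: This is exactly the definition of the hyperbolic sine: sinh(x) := (e^x - e^-x)/2.
So the two sides agree for every real x for which both sides are defined.

Conclusion: Yes, this is an identity.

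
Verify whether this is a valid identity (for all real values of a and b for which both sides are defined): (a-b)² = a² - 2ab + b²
Yes, this is an identity.

Claim: (a-b)² = a² - 2ab + b².
Reasoning: Expand: (a-b)² = (a-b)(a-b) = a·a - a·b - b·a + b·b = a² - 2ab + b².
So the two sides agree for all real values of a and b for which both sides are defined.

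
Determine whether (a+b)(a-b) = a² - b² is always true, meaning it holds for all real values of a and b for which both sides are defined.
Yes, this is an identity.

Claim: (a+b)(a-b) = a² - b².
Reasoning: Expand: (a+b)(a-b) = a² - ab + ba - b² = a² - b² (the cross terms cancel).
So the two sides agree for all real values of a and b for which both sides are defined.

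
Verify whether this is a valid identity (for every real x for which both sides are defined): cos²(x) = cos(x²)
Claim: cos²(x) = cos(x²).
Test a specific point where both sides are defined: x = π/3.
LHS = cos²(x) ≈ 0.2500
RHS = cos(x²) ≈ 0.4566
Since 0.2500 ≠ 0.4566, the equation fails at this point, so it cannot hold for every real x for which both sides are defined.
cos²(x) means (cos x)², squaring the output; cos(x²) squares the input. These are different functions.

Conclusion: No, this is NOT an identity.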